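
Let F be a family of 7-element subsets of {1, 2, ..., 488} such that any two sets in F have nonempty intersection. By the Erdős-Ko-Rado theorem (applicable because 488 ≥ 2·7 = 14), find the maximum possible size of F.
max |F| = C(487, 6) = 17964453222639

The Erdős-Ko-Rado theorem states: for n ≥ 2k, an intersecting family of k-subsets of an n-element set has size at most C(n − 1, k − 1), with equality for 'star' families {A ⊆ [n] : |A| = k, i ∈ A} (fix an element i). For n = 488, k = 7: C(487, 6) = 17964453222639.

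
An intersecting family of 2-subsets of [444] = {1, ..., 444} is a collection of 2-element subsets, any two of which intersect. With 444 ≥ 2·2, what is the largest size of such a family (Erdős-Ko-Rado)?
max |F| = C(443, 1) = 443

The Erdős-Ko-Rado theorem states: for n ≥ 2k, an intersecting family of k-subsets of an n-element set has size at most C(n − 1, k − 1), with equality for 'star' families {A ⊆ [n] : |A| = k, i ∈ A} (fix an element i). For n = 444, k = 2: C(443, 1) = 443.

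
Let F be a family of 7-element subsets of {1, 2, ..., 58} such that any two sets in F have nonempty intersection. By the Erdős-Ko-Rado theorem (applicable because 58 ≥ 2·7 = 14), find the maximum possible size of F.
max |F| = C(57, 6) = 36288252

Erdős-Ko-Rado (1961): when n ≥ 2k, max |F| = C(n−1, k−1). The bound is attained by the star {A : i ∈ A} for any fixed i ∈ [n]. Here C(58−1, 7−1) = C(57, 6) = 36288252.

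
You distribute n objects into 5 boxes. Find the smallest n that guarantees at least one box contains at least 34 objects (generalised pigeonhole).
n = (34 − 1)·5 + 1 = 166

By the generalised pigeonhole principle, to guarantee some box contains ≥ r objects we need more than (r − 1) · k objects total. Threshold: n = (r − 1) · k + 1. With r = 34 and k = 5: n = 33 · 5 + 1 = 165 + 1 = 166. For n = 165 = 33 · 5, we can put exactly 33 objects in every box, avoiding 34 in any single one — so 166 is tight.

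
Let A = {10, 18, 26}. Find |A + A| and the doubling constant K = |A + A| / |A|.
K = |A + A| / |A| = 5/3

Enumerate A + A = {a + b : a, b ∈ A}. With |A| = 3, there are |A|^2 = 9 ordered sum pairs; collecting distinct values, A + A = {20, 28, 36, 44, 52}, so |A + A| = 5. Thus K = 5/3. Here |A + A| = 2|A| − 1 = 5, the minimum possible — so K = 5/3 is minimal, which holds iff A is an arithmetic progression.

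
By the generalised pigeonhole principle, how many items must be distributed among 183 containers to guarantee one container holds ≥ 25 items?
n = (25 − 1)·183 + 1 = 4393

By the generalised pigeonhole principle, to guarantee some box contains ≥ r objects we need more than (r − 1) · k objects total. Threshold: n = (r − 1) · k + 1. With r = 25 and k = 183: n = 24 · 183 + 1 = 4392 + 1 = 4393. For n = 4392 = 24 · 183, we can put exactly 24 objects in every box, avoiding 25 in any single one — so 4393 is tight.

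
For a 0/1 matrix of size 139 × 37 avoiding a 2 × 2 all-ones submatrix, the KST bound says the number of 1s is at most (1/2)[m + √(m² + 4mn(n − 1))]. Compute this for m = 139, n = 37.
z(139, 37; 2, 2) ≤ (1/2)[139 + √(139² + 4·139·37·36)] = (1/2)[139 + √759913] = 505.3649

Kővári–Sós–Turán: let r_1, ..., r_139 be the row sums and z = Σ r_i the total number of 1s. Each pair of columns can share at most one row with both entries 1 (else a 2×2 all-ones block appears), so Σ_i C(r_i, 2) ≤ C(37, 2) = 666. By convexity Σ_i C(r_i, 2) ≥ 139·C(z/139, 2) = z(z − 139)/(2·139), giving z² − 139z − 139·37·36 ≤ 0 and hence z ≤ (1/2)[139 + √(19321 + 4·185148)] = (1/2)[139 + √759913] ≈ (1/2)(139 + 871.7299) = 505.3649.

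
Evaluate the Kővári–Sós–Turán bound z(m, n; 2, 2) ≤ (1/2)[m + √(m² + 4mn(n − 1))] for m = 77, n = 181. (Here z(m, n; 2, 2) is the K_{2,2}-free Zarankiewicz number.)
z(77, 181; 2, 2) ≤ (1/2)[77 + √(77² + 4·77·181·180)] = (1/2)[77 + √10040569] = 1622.8428

Kővári–Sós–Turán: let r_1, ..., r_77 be the row sums and z = Σ r_i the total number of 1s. Each pair of columns can share at most one row with both entries 1 (else a 2×2 all-ones block appears), so Σ_i C(r_i, 2) ≤ C(181, 2) = 16290. By convexity Σ_i C(r_i, 2) ≥ 77·C(z/77, 2) = z(z − 77)/(2·77), giving z² − 77z − 77·181·180 ≤ 0 and hence z ≤ (1/2)[77 + √(5929 + 4·2508660)] = (1/2)[77 + √10040569] ≈ (1/2)(77 + 3168.6857) = 1622.8428.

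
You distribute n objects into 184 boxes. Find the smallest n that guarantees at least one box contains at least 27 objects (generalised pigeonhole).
n = (27 − 1)·184 + 1 = 4785

By the generalised pigeonhole principle, to guarantee some box contains ≥ r objects we need more than (r − 1) · k objects total. Threshold: n = (r − 1) · k + 1. With r = 27 and k = 184: n = 26 · 184 + 1 = 4784 + 1 = 4785. For n = 4784 = 26 · 184, we can put exactly 26 objects in every box, avoiding 27 in any single one — so 4785 is tight.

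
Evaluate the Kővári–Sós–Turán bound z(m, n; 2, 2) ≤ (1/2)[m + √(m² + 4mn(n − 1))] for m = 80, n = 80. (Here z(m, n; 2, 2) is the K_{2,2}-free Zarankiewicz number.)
z(80, 80; 2, 2) ≤ (1/2)[80 + √(80² + 4·80·80·79)] = (1/2)[80 + √2028800] = 752.1798

Kővári–Sós–Turán: let r_1, ..., r_80 be the row sums and z = Σ r_i the total number of 1s. Each pair of columns can share at most one row with both entries 1 (else a 2×2 all-ones block appears), so Σ_i C(r_i, 2) ≤ C(80, 2) = 3160. By convexity Σ_i C(r_i, 2) ≥ 80·C(z/80, 2) = z(z − 80)/(2·80), giving z² − 80z − 80·80·79 ≤ 0 and hence z ≤ (1/2)[80 + √(6400 + 4·505600)] = (1/2)[80 + √2028800] ≈ (1/2)(80 + 1424.3595) = 752.1798.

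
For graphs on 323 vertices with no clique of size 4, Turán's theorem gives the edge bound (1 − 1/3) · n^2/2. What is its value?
Turán density bound = (2/3) · 323^2/2 = 104329/3 ≈ 34776.3333

Turán's theorem: ex(n, K_{r+1}) is achieved by the complete r-partite Turán graph T(n, r) with parts as balanced as possible, and is at most (1 − 1/r) · n^2/2. For r = 3, n = 323: the density bound is (2/3) · 104329/2 = 104329/3 ≈ 34776.3333. The integer-valued extremum is e(T(323, 3)) = 34776, which is strictly less than the density bound 104329/3 since 3 ∤ 323 (the parts of T(323, 3) cannot all be equal).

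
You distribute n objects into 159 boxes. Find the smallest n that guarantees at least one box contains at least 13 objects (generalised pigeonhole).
n = (13 − 1)·159 + 1 = 1909

By the generalised pigeonhole principle, to guarantee some box contains ≥ r objects we need more than (r − 1) · k objects total. Threshold: n = (r − 1) · k + 1. With r = 13 and k = 159: n = 12 · 159 + 1 = 1908 + 1 = 1909. For n = 1908 = 12 · 159, we can put exactly 12 objects in every box, avoiding 13 in any single one — so 1909 is tight.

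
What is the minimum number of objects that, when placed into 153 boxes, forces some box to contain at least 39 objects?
n = (39 − 1)·153 + 1 = 5815

By the generalised pigeonhole principle, to guarantee some box contains ≥ r objects we need more than (r − 1) · k objects total. Threshold: n = (r − 1) · k + 1. With r = 39 and k = 153: n = 38 · 153 + 1 = 5814 + 1 = 5815. For n = 5814 = 38 · 153, we can put exactly 38 objects in every box, avoiding 39 in any single one — so 5815 is tight.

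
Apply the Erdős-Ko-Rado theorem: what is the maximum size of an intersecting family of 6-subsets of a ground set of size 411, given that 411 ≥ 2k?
max |F| = C(410, 5) = 94212065332

Erdős-Ko-Rado (1961): when n ≥ 2k, max |F| = C(n−1, k−1). The bound is attained by the star {A : i ∈ A} for any fixed i ∈ [n]. Here C(411−1, 6−1) = C(410, 5) = 94212065332.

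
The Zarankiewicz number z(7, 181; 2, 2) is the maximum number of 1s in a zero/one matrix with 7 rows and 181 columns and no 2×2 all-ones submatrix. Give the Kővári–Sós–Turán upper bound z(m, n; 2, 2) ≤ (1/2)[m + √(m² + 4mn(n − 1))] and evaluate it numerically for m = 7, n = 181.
z(7, 181; 2, 2) ≤ (1/2)[7 + √(7² + 4·7·181·180)] = (1/2)[7 + √912289] = 481.0691

Kővári–Sós–Turán: let r_1, ..., r_7 be the row sums and z = Σ r_i the total number of 1s. Each pair of columns can share at most one row with both entries 1 (else a 2×2 all-ones block appears), so Σ_i C(r_i, 2) ≤ C(181, 2) = 16290. By convexity Σ_i C(r_i, 2) ≥ 7·C(z/7, 2) = z(z − 7)/(2·7), giving z² − 7z − 7·181·180 ≤ 0 and hence z ≤ (1/2)[7 + √(49 + 4·228060)] = (1/2)[7 + √912289] ≈ (1/2)(7 + 955.1382) = 481.0691.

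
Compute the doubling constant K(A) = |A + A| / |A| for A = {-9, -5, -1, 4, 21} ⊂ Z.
K = |A + A| / |A| = 14/5

Enumerate A + A = {a + b : a, b ∈ A}. With |A| = 5, there are |A|^2 = 25 ordered sum pairs; collecting distinct values, A + A = {-18, -14, -10, -6, -5, -2, -1, 3, 8, 12, 16, 20, 25, 42}, so |A + A| = 14. Thus K = 14/5. For comparison, the minimum possible |A + A| over all 5-element sets is 2·5 − 1 = 9 (so min K = 9/5), attained only by arithmetic progressions.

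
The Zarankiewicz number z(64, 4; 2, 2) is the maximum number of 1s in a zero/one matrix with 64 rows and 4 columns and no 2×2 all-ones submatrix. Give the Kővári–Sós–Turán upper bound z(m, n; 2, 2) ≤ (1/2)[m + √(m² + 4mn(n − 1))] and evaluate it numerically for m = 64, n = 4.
z(64, 4; 2, 2) ≤ (1/2)[64 + √(64² + 4·64·4·3)] = (1/2)[64 + √7168] = 74.332

Kővári–Sós–Turán: let r_1, ..., r_64 be the row sums and z = Σ r_i the total number of 1s. Each pair of columns can share at most one row with both entries 1 (else a 2×2 all-ones block appears), so Σ_i C(r_i, 2) ≤ C(4, 2) = 6. By convexity Σ_i C(r_i, 2) ≥ 64·C(z/64, 2) = z(z − 64)/(2·64), giving z² − 64z − 64·4·3 ≤ 0 and hence z ≤ (1/2)[64 + √(4096 + 4·768)] = (1/2)[64 + √7168] ≈ (1/2)(64 + 84.664) = 74.332.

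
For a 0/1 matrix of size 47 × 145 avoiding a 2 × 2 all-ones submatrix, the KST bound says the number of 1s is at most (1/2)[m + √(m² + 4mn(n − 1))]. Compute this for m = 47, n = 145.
z(47, 145; 2, 2) ≤ (1/2)[47 + √(47² + 4·47·145·144)] = (1/2)[47 + √3927649] = 1014.4149

Kővári–Sós–Turán: let r_1, ..., r_47 be the row sums and z = Σ r_i the total number of 1s. Each pair of columns can share at most one row with both entries 1 (else a 2×2 all-ones block appears), so Σ_i C(r_i, 2) ≤ C(145, 2) = 10440. By convexity Σ_i C(r_i, 2) ≥ 47·C(z/47, 2) = z(z − 47)/(2·47), giving z² − 47z − 47·145·144 ≤ 0 and hence z ≤ (1/2)[47 + √(2209 + 4·981360)] = (1/2)[47 + √3927649] ≈ (1/2)(47 + 1981.8297) = 1014.4149.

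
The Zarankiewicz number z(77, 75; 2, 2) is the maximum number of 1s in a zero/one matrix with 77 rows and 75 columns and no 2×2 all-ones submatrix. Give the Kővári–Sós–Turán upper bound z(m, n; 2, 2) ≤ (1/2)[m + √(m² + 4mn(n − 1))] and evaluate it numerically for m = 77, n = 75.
z(77, 75; 2, 2) ≤ (1/2)[77 + √(77² + 4·77·75·74)] = (1/2)[77 + √1715329] = 693.3528

Kővári–Sós–Turán: let r_1, ..., r_77 be the row sums and z = Σ r_i the total number of 1s. Each pair of columns can share at most one row with both entries 1 (else a 2×2 all-ones block appears), so Σ_i C(r_i, 2) ≤ C(75, 2) = 2775. By convexity Σ_i C(r_i, 2) ≥ 77·C(z/77, 2) = z(z − 77)/(2·77), giving z² − 77z − 77·75·74 ≤ 0 and hence z ≤ (1/2)[77 + √(5929 + 4·427350)] = (1/2)[77 + √1715329] ≈ (1/2)(77 + 1309.7057) = 693.3528.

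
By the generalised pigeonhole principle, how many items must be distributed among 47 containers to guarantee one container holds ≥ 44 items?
n = (44 − 1)·47 + 1 = 2022

By the generalised pigeonhole principle, to guarantee some box contains ≥ r objects we need more than (r − 1) · k objects total. Threshold: n = (r − 1) · k + 1. With r = 44 and k = 47: n = 43 · 47 + 1 = 2021 + 1 = 2022. For n = 2021 = 43 · 47, we can put exactly 43 objects in every box, avoiding 44 in any single one — so 2022 is tight.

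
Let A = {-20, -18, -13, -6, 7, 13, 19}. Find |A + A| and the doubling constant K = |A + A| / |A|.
K = |A + A| / |A| = 25/7

Enumerate A + A = {a + b : a, b ∈ A}. With |A| = 7, there are |A|^2 = 49 ordered sum pairs; collecting distinct values, A + A = {-40, -38, -36, -33, -31, -26, -24, -19, -13, -12, -11, -7, -6, -5, -1, 0, 1, 6, 7, 13, 14, 20, 26, 32, 38}, so |A + A| = 25. Thus K = 25/7. For comparison, the minimum possible |A + A| over all 7-element sets is 2·7 − 1 = 13 (so min K = 13/7), attained only by arithmetic progressions.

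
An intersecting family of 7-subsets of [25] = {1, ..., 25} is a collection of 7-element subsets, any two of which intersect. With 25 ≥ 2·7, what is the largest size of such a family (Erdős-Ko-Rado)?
max |F| = C(24, 6) = 134596

Erdős-Ko-Rado (1961): when n ≥ 2k, max |F| = C(n−1, k−1). The bound is attained by the star {A : i ∈ A} for any fixed i ∈ [n]. Here C(25−1, 7−1) = C(24, 6) = 134596.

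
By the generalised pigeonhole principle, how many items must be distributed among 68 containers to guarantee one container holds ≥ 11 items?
n = (11 − 1)·68 + 1 = 681

By the generalised pigeonhole principle, to guarantee some box contains ≥ r objects we need more than (r − 1) · k objects total. Threshold: n = (r − 1) · k + 1. With r = 11 and k = 68: n = 10 · 68 + 1 = 680 + 1 = 681. For n = 680 = 10 · 68, we can put exactly 10 objects in every box, avoiding 11 in any single one — so 681 is tight.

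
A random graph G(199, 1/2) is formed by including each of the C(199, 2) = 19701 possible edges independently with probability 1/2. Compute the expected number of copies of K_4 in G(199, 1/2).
E[# K_4] = C(199, 4) · (1/2)^C(4, 2) = 63391251 / 2^6 = 990488.296875

For each 4-subset S of vertices (there are C(199, 4) = 63391251 such S), let X_S = 1 if S induces a K_4 (all C(4, 2) = 6 edges present). Then P(X_S = 1) = (1/2)^6 = 1/64. By linearity of expectation, E[# K_4] = C(199, 4) · (1/2)^6 = 63391251 / 64 = 990488.296875.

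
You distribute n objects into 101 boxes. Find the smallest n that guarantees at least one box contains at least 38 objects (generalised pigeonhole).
n = (38 − 1)·101 + 1 = 3738

By the generalised pigeonhole principle, to guarantee some box contains ≥ r objects we need more than (r − 1) · k objects total. Threshold: n = (r − 1) · k + 1. With r = 38 and k = 101: n = 37 · 101 + 1 = 3737 + 1 = 3738. For n = 3737 = 37 · 101, we can put exactly 37 objects in every box, avoiding 38 in any single one — so 3738 is tight.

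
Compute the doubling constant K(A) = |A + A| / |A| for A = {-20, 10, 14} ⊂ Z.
K = |A + A| / |A| = 6/3 = 2

Enumerate A + A = {a + b : a, b ∈ A}. With |A| = 3, there are |A|^2 = 9 ordered sum pairs; collecting distinct values, A + A = {-40, -10, -6, 20, 24, 28}, so |A + A| = 6. Thus K = 6/3 = 2. For comparison, the minimum possible |A + A| over all 3-element sets is 2·3 − 1 = 5 (so min K = 5/3), attained only by arithmetic progressions.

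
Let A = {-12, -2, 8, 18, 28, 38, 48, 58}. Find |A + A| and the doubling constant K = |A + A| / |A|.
K = |A + A| / |A| = 15/8

Enumerate A + A = {a + b : a, b ∈ A}. With |A| = 8, there are |A|^2 = 64 ordered sum pairs; collecting distinct values, A + A = {-24, -14, -4, 6, 16, 26, 36, 46, 56, 66, 76, 86, 96, 106, 116}, so |A + A| = 15. Thus K = 15/8. Here |A + A| = 2|A| − 1 = 15, the minimum possible — so K = 15/8 is minimal, which holds iff A is an arithmetic progression.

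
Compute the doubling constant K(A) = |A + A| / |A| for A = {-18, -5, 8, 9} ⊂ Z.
K = |A + A| / |A| = 9/4

Enumerate A + A = {a + b : a, b ∈ A}. With |A| = 4, there are |A|^2 = 16 ordered sum pairs; collecting distinct values, A + A = {-36, -23, -10, -9, 3, 4, 16, 17, 18}, so |A + A| = 9. Thus K = 9/4. For comparison, the minimum possible |A + A| over all 4-element sets is 2·4 − 1 = 7 (so min K = 7/4), attained only by arithmetic progressions.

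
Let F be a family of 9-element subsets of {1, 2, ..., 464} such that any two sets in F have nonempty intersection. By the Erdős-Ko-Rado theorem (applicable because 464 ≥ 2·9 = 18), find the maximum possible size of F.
max |F| = C(463, 8) = 49285640682439227

Erdős-Ko-Rado (1961): when n ≥ 2k, max |F| = C(n−1, k−1). The bound is attained by the star {A : i ∈ A} for any fixed i ∈ [n]. Here C(464−1, 9−1) = C(463, 8) = 49285640682439227.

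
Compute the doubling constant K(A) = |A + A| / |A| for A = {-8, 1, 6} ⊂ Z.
K = |A + A| / |A| = 6/3 = 2

Enumerate A + A = {a + b : a, b ∈ A}. With |A| = 3, there are |A|^2 = 9 ordered sum pairs; collecting distinct values, A + A = {-16, -7, -2, 2, 7, 12}, so |A + A| = 6. Thus K = 6/3 = 2. For comparison, the minimum possible |A + A| over all 3-element sets is 2·3 − 1 = 5 (so min K = 5/3), attained only by arithmetic progressions.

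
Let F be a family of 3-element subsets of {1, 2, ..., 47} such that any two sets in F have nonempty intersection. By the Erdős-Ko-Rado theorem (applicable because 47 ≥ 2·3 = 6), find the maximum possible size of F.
max |F| = C(46, 2) = 1035

The Erdős-Ko-Rado theorem states: for n ≥ 2k, an intersecting family of k-subsets of an n-element set has size at most C(n − 1, k − 1), with equality for 'star' families {A ⊆ [n] : |A| = k, i ∈ A} (fix an element i). For n = 47, k = 3: C(46, 2) = 1035.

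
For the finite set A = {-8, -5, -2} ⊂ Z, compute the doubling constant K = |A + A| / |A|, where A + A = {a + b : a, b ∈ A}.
K = |A + A| / |A| = 5/3

Enumerate A + A = {a + b : a, b ∈ A}. With |A| = 3, there are |A|^2 = 9 ordered sum pairs; collecting distinct values, A + A = {-16, -13, -10, -7, -4}, so |A + A| = 5. Thus K = 5/3. Here |A + A| = 2|A| − 1 = 5, the minimum possible — so K = 5/3 is minimal, which holds iff A is an arithmetic progression.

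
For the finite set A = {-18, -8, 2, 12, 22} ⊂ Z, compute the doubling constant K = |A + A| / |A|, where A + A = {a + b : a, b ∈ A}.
K = |A + A| / |A| = 9/5

Enumerate A + A = {a + b : a, b ∈ A}. With |A| = 5, there are |A|^2 = 25 ordered sum pairs; collecting distinct values, A + A = {-36, -26, -16, -6, 4, 14, 24, 34, 44}, so |A + A| = 9. Thus K = 9/5. Here |A + A| = 2|A| − 1 = 9, the minimum possible — so K = 9/5 is minimal, which holds iff A is an arithmetic progression.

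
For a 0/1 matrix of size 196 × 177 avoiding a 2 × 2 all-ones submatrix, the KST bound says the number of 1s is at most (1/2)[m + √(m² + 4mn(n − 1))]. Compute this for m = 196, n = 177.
z(196, 177; 2, 2) ≤ (1/2)[196 + √(196² + 4·196·177·176)] = (1/2)[196 + √24461584] = 2570.9327

Kővári–Sós–Turán: let r_1, ..., r_196 be the row sums and z = Σ r_i the total number of 1s. Each pair of columns can share at most one row with both entries 1 (else a 2×2 all-ones block appears), so Σ_i C(r_i, 2) ≤ C(177, 2) = 15576. By convexity Σ_i C(r_i, 2) ≥ 196·C(z/196, 2) = z(z − 196)/(2·196), giving z² − 196z − 196·177·176 ≤ 0 and hence z ≤ (1/2)[196 + √(38416 + 4·6105792)] = (1/2)[196 + √24461584] ≈ (1/2)(196 + 4945.8653) = 2570.9327.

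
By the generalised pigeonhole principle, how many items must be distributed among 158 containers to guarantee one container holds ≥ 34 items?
n = (34 − 1)·158 + 1 = 5215

By the generalised pigeonhole principle, to guarantee some box contains ≥ r objects we need more than (r − 1) · k objects total. Threshold: n = (r − 1) · k + 1. With r = 34 and k = 158: n = 33 · 158 + 1 = 5214 + 1 = 5215. For n = 5214 = 33 · 158, we can put exactly 33 objects in every box, avoiding 34 in any single one — so 5215 is tight.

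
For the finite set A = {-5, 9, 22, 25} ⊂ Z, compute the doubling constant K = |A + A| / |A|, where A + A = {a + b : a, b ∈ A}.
K = |A + A| / |A| = 10/4 = 5/2

Enumerate A + A = {a + b : a, b ∈ A}. With |A| = 4, there are |A|^2 = 16 ordered sum pairs; collecting distinct values, A + A = {-10, 4, 17, 18, 20, 31, 34, 44, 47, 50}, so |A + A| = 10. Thus K = 10/4 = 5/2. For comparison, the minimum possible |A + A| over all 4-element sets is 2·4 − 1 = 7 (so min K = 7/4), attained only by arithmetic progressions.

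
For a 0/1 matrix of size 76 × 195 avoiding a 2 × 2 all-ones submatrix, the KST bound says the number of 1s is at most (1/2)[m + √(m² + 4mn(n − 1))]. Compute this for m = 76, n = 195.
z(76, 195; 2, 2) ≤ (1/2)[76 + √(76² + 4·76·195·194)] = (1/2)[76 + √11506096] = 1734.0318

Kővári–Sós–Turán: let r_1, ..., r_76 be the row sums and z = Σ r_i the total number of 1s. Each pair of columns can share at most one row with both entries 1 (else a 2×2 all-ones block appears), so Σ_i C(r_i, 2) ≤ C(195, 2) = 18915. By convexity Σ_i C(r_i, 2) ≥ 76·C(z/76, 2) = z(z − 76)/(2·76), giving z² − 76z − 76·195·194 ≤ 0 and hence z ≤ (1/2)[76 + √(5776 + 4·2875080)] = (1/2)[76 + √11506096] ≈ (1/2)(76 + 3392.0637) = 1734.0318.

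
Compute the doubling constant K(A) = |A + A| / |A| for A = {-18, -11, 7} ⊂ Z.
K = |A + A| / |A| = 6/3 = 2

Enumerate A + A = {a + b : a, b ∈ A}. With |A| = 3, there are |A|^2 = 9 ordered sum pairs; collecting distinct values, A + A = {-36, -29, -22, -11, -4, 14}, so |A + A| = 6. Thus K = 6/3 = 2. For comparison, the minimum possible |A + A| over all 3-element sets is 2·3 − 1 = 5 (so min K = 5/3), attained only by arithmetic progressions.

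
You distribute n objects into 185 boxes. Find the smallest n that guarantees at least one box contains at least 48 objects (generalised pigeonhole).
n = (48 − 1)·185 + 1 = 8696

By the generalised pigeonhole principle, to guarantee some box contains ≥ r objects we need more than (r − 1) · k objects total. Threshold: n = (r − 1) · k + 1. With r = 48 and k = 185: n = 47 · 185 + 1 = 8695 + 1 = 8696. For n = 8695 = 47 · 185, we can put exactly 47 objects in every box, avoiding 48 in any single one — so 8696 is tight.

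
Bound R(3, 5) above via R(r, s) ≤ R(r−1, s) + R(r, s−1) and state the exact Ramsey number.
R(3, 5) ≤ R(2, 5) + R(3, 4) = 5 + 9 = 14; exact value R(3, 5) = 14.

The Erdős–Szekeres recurrence R(r, s) ≤ R(r−1, s) + R(r, s−1) applied to (r, s) = (3, 5) gives
  R(3, 5) ≤ R(2, 5) + R(3, 4) = 5 + 9 = 14.
(Recall R(2, k) = k and R is symmetric.) Here the recurrence bound is tight: a matching lower-bound construction on K_{13} shows R(3, 5) > 13, so R(3, 5) = 14 exactly.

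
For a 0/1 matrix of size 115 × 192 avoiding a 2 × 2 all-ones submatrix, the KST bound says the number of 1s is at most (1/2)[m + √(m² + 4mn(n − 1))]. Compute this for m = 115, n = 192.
z(115, 192; 2, 2) ≤ (1/2)[115 + √(115² + 4·115·192·191)] = (1/2)[115 + √16882345] = 2111.9065

Kővári–Sós–Turán: let r_1, ..., r_115 be the row sums and z = Σ r_i the total number of 1s. Each pair of columns can share at most one row with both entries 1 (else a 2×2 all-ones block appears), so Σ_i C(r_i, 2) ≤ C(192, 2) = 18336. By convexity Σ_i C(r_i, 2) ≥ 115·C(z/115, 2) = z(z − 115)/(2·115), giving z² − 115z − 115·192·191 ≤ 0 and hence z ≤ (1/2)[115 + √(13225 + 4·4217280)] = (1/2)[115 + √16882345] ≈ (1/2)(115 + 4108.8131) = 2111.9065.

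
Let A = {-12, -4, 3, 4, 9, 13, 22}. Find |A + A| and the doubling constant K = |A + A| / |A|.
K = |A + A| / |A| = 25/7

Enumerate A + A = {a + b : a, b ∈ A}. With |A| = 7, there are |A|^2 = 49 ordered sum pairs; collecting distinct values, A + A = {-24, -16, -9, -8, -3, -1, 0, 1, 5, 6, 7, 8, 9, 10, 12, 13, 16, 17, 18, 22, 25, 26, 31, 35, 44}, so |A + A| = 25. Thus K = 25/7. For comparison, the minimum possible |A + A| over all 7-element sets is 2·7 − 1 = 13 (so min K = 13/7), attained only by arithmetic progressions.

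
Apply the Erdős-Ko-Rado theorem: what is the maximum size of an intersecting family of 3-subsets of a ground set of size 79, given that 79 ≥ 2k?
max |F| = C(78, 2) = 3003

Erdős-Ko-Rado (1961): when n ≥ 2k, max |F| = C(n−1, k−1). The bound is attained by the star {A : i ∈ A} for any fixed i ∈ [n]. Here C(79−1, 3−1) = C(78, 2) = 3003.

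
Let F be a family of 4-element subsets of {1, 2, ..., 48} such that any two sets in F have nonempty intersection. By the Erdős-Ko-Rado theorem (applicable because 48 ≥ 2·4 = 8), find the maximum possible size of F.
max |F| = C(47, 3) = 16215

The Erdős-Ko-Rado theorem states: for n ≥ 2k, an intersecting family of k-subsets of an n-element set has size at most C(n − 1, k − 1), with equality for 'star' families {A ⊆ [n] : |A| = k, i ∈ A} (fix an element i). For n = 48, k = 4: C(47, 3) = 16215.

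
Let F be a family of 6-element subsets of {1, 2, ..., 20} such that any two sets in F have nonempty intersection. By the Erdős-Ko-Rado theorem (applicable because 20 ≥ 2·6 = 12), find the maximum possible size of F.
max |F| = C(19, 5) = 11628

The Erdős-Ko-Rado theorem states: for n ≥ 2k, an intersecting family of k-subsets of an n-element set has size at most C(n − 1, k − 1), with equality for 'star' families {A ⊆ [n] : |A| = k, i ∈ A} (fix an element i). For n = 20, k = 6: C(19, 5) = 11628.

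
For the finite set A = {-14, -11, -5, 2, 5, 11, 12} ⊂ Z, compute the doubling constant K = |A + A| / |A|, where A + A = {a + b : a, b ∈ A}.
K = |A + A| / |A| = 24/7

Enumerate A + A = {a + b : a, b ∈ A}. With |A| = 7, there are |A|^2 = 49 ordered sum pairs; collecting distinct values, A + A = {-28, -25, -22, -19, -16, -12, -10, -9, -6, -3, -2, 0, 1, 4, 6, 7, 10, 13, 14, 16, 17, 22, 23, 24}, so |A + A| = 24. Thus K = 24/7. For comparison, the minimum possible |A + A| over all 7-element sets is 2·7 − 1 = 13 (so min K = 13/7), attained only by arithmetic progressions.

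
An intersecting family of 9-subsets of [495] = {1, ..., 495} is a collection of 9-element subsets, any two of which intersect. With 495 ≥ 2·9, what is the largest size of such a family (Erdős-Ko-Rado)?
max |F| = C(494, 8) = 83090938066459687

Erdős-Ko-Rado (1961): when n ≥ 2k, max |F| = C(n−1, k−1). The bound is attained by the star {A : i ∈ A} for any fixed i ∈ [n]. Here C(495−1, 9−1) = C(494, 8) = 83090938066459687.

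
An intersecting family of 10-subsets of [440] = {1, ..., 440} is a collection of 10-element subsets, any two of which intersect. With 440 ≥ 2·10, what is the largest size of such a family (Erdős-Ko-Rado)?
max |F| = C(439, 9) = 1536637487366218962

The Erdős-Ko-Rado theorem states: for n ≥ 2k, an intersecting family of k-subsets of an n-element set has size at most C(n − 1, k − 1), with equality for 'star' families {A ⊆ [n] : |A| = k, i ∈ A} (fix an element i). For n = 440, k = 10: C(439, 9) = 1536637487366218962.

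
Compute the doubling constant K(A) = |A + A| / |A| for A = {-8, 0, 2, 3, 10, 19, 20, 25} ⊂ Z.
K = |A + A| / |A| = 32/8 = 4

Enumerate A + A = {a + b : a, b ∈ A}. With |A| = 8, there are |A|^2 = 64 ordered sum pairs; collecting distinct values, A + A = {-16, -8, -6, -5, 0, 2, 3, 4, 5, 6, 10, 11, 12, 13, 17, 19, 20, 21, 22, 23, 25, 27, 28, 29, 30, 35, 38, 39, 40, 44, 45, 50}, so |A + A| = 32. Thus K = 32/8 = 4. For comparison, the minimum possible |A + A| over all 8-element sets is 2·8 − 1 = 15 (so min K = 15/8), attained only by arithmetic progressions.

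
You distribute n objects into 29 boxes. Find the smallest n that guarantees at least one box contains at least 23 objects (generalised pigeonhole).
n = (23 − 1)·29 + 1 = 639

By the generalised pigeonhole principle, to guarantee some box contains ≥ r objects we need more than (r − 1) · k objects total. Threshold: n = (r − 1) · k + 1. With r = 23 and k = 29: n = 22 · 29 + 1 = 638 + 1 = 639. For n = 638 = 22 · 29, we can put exactly 22 objects in every box, avoiding 23 in any single one — so 639 is tight.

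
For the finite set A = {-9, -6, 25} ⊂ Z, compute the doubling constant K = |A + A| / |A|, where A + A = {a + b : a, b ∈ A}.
K = |A + A| / |A| = 6/3 = 2

Enumerate A + A = {a + b : a, b ∈ A}. With |A| = 3, there are |A|^2 = 9 ordered sum pairs; collecting distinct values, A + A = {-18, -15, -12, 16, 19, 50}, so |A + A| = 6. Thus K = 6/3 = 2. For comparison, the minimum possible |A + A| over all 3-element sets is 2·3 − 1 = 5 (so min K = 5/3), attained only by arithmetic progressions.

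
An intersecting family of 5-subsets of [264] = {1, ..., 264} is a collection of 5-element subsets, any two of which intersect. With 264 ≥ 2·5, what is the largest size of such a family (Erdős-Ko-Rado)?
max |F| = C(263, 4) = 194831715

The Erdős-Ko-Rado theorem states: for n ≥ 2k, an intersecting family of k-subsets of an n-element set has size at most C(n − 1, k − 1), with equality for 'star' families {A ⊆ [n] : |A| = k, i ∈ A} (fix an element i). For n = 264, k = 5: C(263, 4) = 194831715.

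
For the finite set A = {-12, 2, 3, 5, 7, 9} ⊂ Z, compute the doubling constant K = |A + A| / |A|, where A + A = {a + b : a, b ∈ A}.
K = |A + A| / |A| = 18/6 = 3

Enumerate A + A = {a + b : a, b ∈ A}. With |A| = 6, there are |A|^2 = 36 ordered sum pairs; collecting distinct values, A + A = {-24, -10, -9, -7, -5, -3, 4, 5, 6, 7, 8, 9, 10, 11, 12, 14, 16, 18}, so |A + A| = 18. Thus K = 18/6 = 3. For comparison, the minimum possible |A + A| over all 6-element sets is 2·6 − 1 = 11 (so min K = 11/6), attained only by arithmetic progressions.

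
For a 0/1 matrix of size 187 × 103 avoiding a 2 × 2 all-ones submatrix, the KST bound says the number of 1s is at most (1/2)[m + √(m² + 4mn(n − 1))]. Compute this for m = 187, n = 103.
z(187, 103; 2, 2) ≤ (1/2)[187 + √(187² + 4·187·103·102)] = (1/2)[187 + √7893457] = 1498.2648

Kővári–Sós–Turán: let r_1, ..., r_187 be the row sums and z = Σ r_i the total number of 1s. Each pair of columns can share at most one row with both entries 1 (else a 2×2 all-ones block appears), so Σ_i C(r_i, 2) ≤ C(103, 2) = 5253. By convexity Σ_i C(r_i, 2) ≥ 187·C(z/187, 2) = z(z − 187)/(2·187), giving z² − 187z − 187·103·102 ≤ 0 and hence z ≤ (1/2)[187 + √(34969 + 4·1964622)] = (1/2)[187 + √7893457] ≈ (1/2)(187 + 2809.5297) = 1498.2648.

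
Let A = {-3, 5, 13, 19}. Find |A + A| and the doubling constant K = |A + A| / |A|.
K = |A + A| / |A| = 9/4

Enumerate A + A = {a + b : a, b ∈ A}. With |A| = 4, there are |A|^2 = 16 ordered sum pairs; collecting distinct values, A + A = {-6, 2, 10, 16, 18, 24, 26, 32, 38}, so |A + A| = 9. Thus K = 9/4. For comparison, the minimum possible |A + A| over all 4-element sets is 2·4 − 1 = 7 (so min K = 7/4), attained only by arithmetic progressions.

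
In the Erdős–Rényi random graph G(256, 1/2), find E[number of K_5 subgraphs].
E[# K_5] = C(256, 5) · (1/2)^C(5, 2) = 8809549056 / 2^10 = 34412301/4 = 8603075.25

For each 5-subset S of vertices (there are C(256, 5) = 8809549056 such S), let X_S = 1 if S induces a K_5 (all C(5, 2) = 10 edges present). Then P(X_S = 1) = (1/2)^10 = 1/1024. By linearity of expectation, E[# K_5] = C(256, 5) · (1/2)^10 = 8809549056 / 1024 = 34412301/4 = 8603075.25.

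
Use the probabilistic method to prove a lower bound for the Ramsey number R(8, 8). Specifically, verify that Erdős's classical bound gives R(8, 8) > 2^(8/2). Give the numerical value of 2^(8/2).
2^(8/2) = 16; so R(8, 8) > 16

Colour each edge of K_n uniformly at random with red/blue. The expected number of monochromatic K_8 is C(n, 8) · 2 · 2^(−C(8,2)). If C(n, 8) · 2^(1 − C(8,2)) < 1, then with positive probability no monochromatic K_8 exists, so R(8, 8) > n. The standard estimate C(n, 8) ≤ n^8/8! shows this inequality holds whenever n ≤ 2^(8/2) (since 8! · 2^(C(8,2) − 1) > 2^(8^2/2) ≥ n^8). Hence R(8, 8) > 2^(8/2) = 16.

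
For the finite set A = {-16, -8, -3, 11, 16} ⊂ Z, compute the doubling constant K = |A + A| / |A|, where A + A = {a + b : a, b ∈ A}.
K = |A + A| / |A| = 14/5

Enumerate A + A = {a + b : a, b ∈ A}. With |A| = 5, there are |A|^2 = 25 ordered sum pairs; collecting distinct values, A + A = {-32, -24, -19, -16, -11, -6, -5, 0, 3, 8, 13, 22, 27, 32}, so |A + A| = 14. Thus K = 14/5. For comparison, the minimum possible |A + A| over all 5-element sets is 2·5 − 1 = 9 (so min K = 9/5), attained only by arithmetic progressions.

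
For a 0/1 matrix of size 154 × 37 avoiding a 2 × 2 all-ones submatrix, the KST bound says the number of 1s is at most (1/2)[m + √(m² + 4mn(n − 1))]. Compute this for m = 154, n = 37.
z(154, 37; 2, 2) ≤ (1/2)[154 + √(154² + 4·154·37·36)] = (1/2)[154 + √844228] = 536.4094

Kővári–Sós–Turán: let r_1, ..., r_154 be the row sums and z = Σ r_i the total number of 1s. Each pair of columns can share at most one row with both entries 1 (else a 2×2 all-ones block appears), so Σ_i C(r_i, 2) ≤ C(37, 2) = 666. By convexity Σ_i C(r_i, 2) ≥ 154·C(z/154, 2) = z(z − 154)/(2·154), giving z² − 154z − 154·37·36 ≤ 0 and hence z ≤ (1/2)[154 + √(23716 + 4·205128)] = (1/2)[154 + √844228] ≈ (1/2)(154 + 918.8188) = 536.4094.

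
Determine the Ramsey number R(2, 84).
R(2, 84) = 84

R(2, k) = k for all k ≥ 2: in a 2-colouring of K_k, either some edge is red (a red K_2) or all edges are blue (a blue K_k). And K_{83} coloured all-blue has no blue K_84, so R(2, 84) > 83. Hence R(2, 84) = 84.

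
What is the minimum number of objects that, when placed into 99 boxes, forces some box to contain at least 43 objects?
n = (43 − 1)·99 + 1 = 4159

By the generalised pigeonhole principle, to guarantee some box contains ≥ r objects we need more than (r − 1) · k objects total. Threshold: n = (r − 1) · k + 1. With r = 43 and k = 99: n = 42 · 99 + 1 = 4158 + 1 = 4159. For n = 4158 = 42 · 99, we can put exactly 42 objects in every box, avoiding 43 in any single one — so 4159 is tight.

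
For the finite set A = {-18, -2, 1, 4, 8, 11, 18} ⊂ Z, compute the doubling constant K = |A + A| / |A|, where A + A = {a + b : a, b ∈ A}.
K = |A + A| / |A| = 22/7

Enumerate A + A = {a + b : a, b ∈ A}. With |A| = 7, there are |A|^2 = 49 ordered sum pairs; collecting distinct values, A + A = {-36, -20, -17, -14, -10, -7, -4, -1, 0, 2, 5, 6, 8, 9, 12, 15, 16, 19, 22, 26, 29, 36}, so |A + A| = 22. Thus K = 22/7. For comparison, the minimum possible |A + A| over all 7-element sets is 2·7 − 1 = 13 (so min K = 13/7), attained only by arithmetic progressions.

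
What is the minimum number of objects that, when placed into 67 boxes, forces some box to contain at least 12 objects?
n = (12 − 1)·67 + 1 = 738

By the generalised pigeonhole principle, to guarantee some box contains ≥ r objects we need more than (r − 1) · k objects total. Threshold: n = (r − 1) · k + 1. With r = 12 and k = 67: n = 11 · 67 + 1 = 737 + 1 = 738. For n = 737 = 11 · 67, we can put exactly 11 objects in every box, avoiding 12 in any single one — so 738 is tight.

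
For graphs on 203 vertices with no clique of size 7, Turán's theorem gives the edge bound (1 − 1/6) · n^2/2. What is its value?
Turán density bound = (5/6) · 203^2/2 = 206045/12 ≈ 17170.4167

Turán's theorem: ex(n, K_{r+1}) is achieved by the complete r-partite Turán graph T(n, r) with parts as balanced as possible, and is at most (1 − 1/r) · n^2/2. For r = 6, n = 203: the density bound is (5/6) · 41209/2 = 206045/12 ≈ 17170.4167. The integer-valued extremum is e(T(203, 6)) = 17170, which is strictly less than the density bound 206045/12 since 6 ∤ 203 (the parts of T(203, 6) cannot all be equal).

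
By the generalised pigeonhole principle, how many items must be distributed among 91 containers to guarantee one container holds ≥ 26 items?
n = (26 − 1)·91 + 1 = 2276

By the generalised pigeonhole principle, to guarantee some box contains ≥ r objects we need more than (r − 1) · k objects total. Threshold: n = (r − 1) · k + 1. With r = 26 and k = 91: n = 25 · 91 + 1 = 2275 + 1 = 2276. For n = 2275 = 25 · 91, we can put exactly 25 objects in every box, avoiding 26 in any single one — so 2276 is tight.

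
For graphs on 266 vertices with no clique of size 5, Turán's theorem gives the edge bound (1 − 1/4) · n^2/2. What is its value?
Turán density bound = (3/4) · 266^2/2 = 53067/2 ≈ 26533.5

Turán's theorem: ex(n, K_{r+1}) is achieved by the complete r-partite Turán graph T(n, r) with parts as balanced as possible, and is at most (1 − 1/r) · n^2/2. For r = 4, n = 266: the density bound is (3/4) · 70756/2 = 53067/2 ≈ 26533.5. The integer-valued extremum is e(T(266, 4)) = 26533, which is strictly less than the density bound 53067/2 since 4 ∤ 266 (the parts of T(266, 4) cannot all be equal).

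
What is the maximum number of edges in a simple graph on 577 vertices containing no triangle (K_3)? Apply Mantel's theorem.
ex(577, K_3) = ⌊577^2/4⌋ = 83232

Mantel (1907): a triangle-free graph on n vertices has at most ⌊n^2/4⌋ edges, with equality for the complete bipartite graph K_{⌊n/2⌋, ⌈n/2⌉}. For n = 577: ⌊577^2/4⌋ = ⌊332929/4⌋ = 83232. The extremal graph is K_{288, 289}, which has 288·289 = 83232 edges.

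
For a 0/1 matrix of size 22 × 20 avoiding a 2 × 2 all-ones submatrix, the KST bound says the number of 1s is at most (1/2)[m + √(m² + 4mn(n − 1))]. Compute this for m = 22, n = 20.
z(22, 20; 2, 2) ≤ (1/2)[22 + √(22² + 4·22·20·19)] = (1/2)[22 + √33924] = 103.0923

Kővári–Sós–Turán: let r_1, ..., r_22 be the row sums and z = Σ r_i the total number of 1s. Each pair of columns can share at most one row with both entries 1 (else a 2×2 all-ones block appears), so Σ_i C(r_i, 2) ≤ C(20, 2) = 190. By convexity Σ_i C(r_i, 2) ≥ 22·C(z/22, 2) = z(z − 22)/(2·22), giving z² − 22z − 22·20·19 ≤ 0 and hence z ≤ (1/2)[22 + √(484 + 4·8360)] = (1/2)[22 + √33924] ≈ (1/2)(22 + 184.1847) = 103.0923.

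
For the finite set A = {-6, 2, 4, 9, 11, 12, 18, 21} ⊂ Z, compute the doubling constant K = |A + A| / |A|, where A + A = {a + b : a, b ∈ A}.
K = |A + A| / |A| = 29/8

Enumerate A + A = {a + b : a, b ∈ A}. With |A| = 8, there are |A|^2 = 64 ordered sum pairs; collecting distinct values, A + A = {-12, -4, -2, 3, 4, 5, 6, 8, 11, 12, 13, 14, 15, 16, 18, 20, 21, 22, 23, 24, 25, 27, 29, 30, 32, 33, 36, 39, 42}, so |A + A| = 29. Thus K = 29/8. For comparison, the minimum possible |A + A| over all 8-element sets is 2·8 − 1 = 15 (so min K = 15/8), attained only by arithmetic progressions.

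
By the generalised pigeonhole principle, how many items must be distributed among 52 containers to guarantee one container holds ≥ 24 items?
n = (24 − 1)·52 + 1 = 1197

By the generalised pigeonhole principle, to guarantee some box contains ≥ r objects we need more than (r − 1) · k objects total. Threshold: n = (r − 1) · k + 1. With r = 24 and k = 52: n = 23 · 52 + 1 = 1196 + 1 = 1197. For n = 1196 = 23 · 52, we can put exactly 23 objects in every box, avoiding 24 in any single one — so 1197 is tight.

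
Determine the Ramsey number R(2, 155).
R(2, 155) = 155

R(2, k) = k for all k ≥ 2: in a 2-colouring of K_k, either some edge is red (a red K_2) or all edges are blue (a blue K_k). And K_{154} coloured all-blue has no blue K_155, so R(2, 155) > 154. Hence R(2, 155) = 155.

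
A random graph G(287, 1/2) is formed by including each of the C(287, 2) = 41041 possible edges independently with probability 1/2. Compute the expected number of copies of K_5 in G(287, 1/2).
E[# K_5] = C(287, 5) · (1/2)^C(5, 2) = 15668099447 / 2^10 ≈ 15300878.366211

For each 5-subset S of vertices (there are C(287, 5) = 15668099447 such S), let X_S = 1 if S induces a K_5 (all C(5, 2) = 10 edges present). Then P(X_S = 1) = (1/2)^10 = 1/1024. By linearity of expectation, E[# K_5] = C(287, 5) · (1/2)^10 = 15668099447 / 1024 ≈ 15300878.366211.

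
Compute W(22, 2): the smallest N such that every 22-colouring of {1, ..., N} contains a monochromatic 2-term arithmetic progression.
W(22, 2) = 22 + 1 = 23

A 2-term AP is any pair of integers, so a monochromatic 2-AP exists iff some colour is used at least twice. With 22 colours, the colouring i ↦ i on {1, ..., 22} uses each colour once, avoiding any monochromatic pair, so W(22, 2) > 22. For {1, ..., 23}, pigeonhole forces two integers of the same colour, which form a monochromatic 2-AP. Hence W(22, 2) = 23.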